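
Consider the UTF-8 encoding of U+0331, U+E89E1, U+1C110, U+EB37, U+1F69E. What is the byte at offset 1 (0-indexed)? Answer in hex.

0xB1

U+0331 → 2-byte form CC B1 at offsets 0–1.
Offset 1 falls in char 1's range; it's byte 2 of CC B1 = 0xB1.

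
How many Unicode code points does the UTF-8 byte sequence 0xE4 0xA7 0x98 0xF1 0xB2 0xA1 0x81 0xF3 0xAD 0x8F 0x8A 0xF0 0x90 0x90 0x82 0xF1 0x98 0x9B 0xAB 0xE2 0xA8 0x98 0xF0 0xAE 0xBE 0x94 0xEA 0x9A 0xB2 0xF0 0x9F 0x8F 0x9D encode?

Byte at offset 0: 0xE4 = 11100100 → 3-byte char (#1). Advance 3.
Byte at offset 3: 0xF1 = 11110001 → 4-byte char (#2). Advance 4.
Byte at offset 7: 0xF3 = 11110011 → 4-byte char (#3). Advance 4.
Byte at offset 11: 0xF0 = 11110000 → 4-byte char (#4). Advance 4.
Byte at offset 15: 0xF1 = 11110001 → 4-byte char (#5). Advance 4.
Byte at offset 19: 0xE2 = 11100010 → 3-byte char (#6). Advance 3.
Byte at offset 22: 0xF0 = 11110000 → 4-byte char (#7). Advance 4.
Byte at offset 26: 0xEA = 11101010 → 3-byte char (#8). Advance 3.
Byte at offset 29: 0xF0 = 11110000 → 4-byte char (#9). Advance 4.
Reached end at offset 33 after 9 code points.

9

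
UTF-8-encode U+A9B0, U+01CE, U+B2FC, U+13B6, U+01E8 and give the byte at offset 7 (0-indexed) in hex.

0xBC

U+A9B0 → 3-byte form EA A6 B0 at offsets 0–2.
U+01CE → 2-byte form C7 8E at offsets 3–4.
U+B2FC → 3-byte form EB 8B BC at offsets 5–7.
Offset 7 falls in char 3's range; it's byte 3 of EB 8B BC = 0xBC.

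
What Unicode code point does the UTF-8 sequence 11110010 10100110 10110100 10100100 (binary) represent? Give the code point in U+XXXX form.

Leading byte 0xF2 = 11110010 matches 11110xxx → 4-byte sequence.
Byte 1: 0xF2 = 11110010, payload 010 (3 bits).
Byte 2: 0xA6 = 10100110 (10xxxxxx ✓), payload 100110.
Byte 3: 0xB4 = 10110100 (10xxxxxx ✓), payload 110100.
Byte 4: 0xA4 = 10100100 (10xxxxxx ✓), payload 100100.
Concatenate: 010100110110100100100 = 0xA6D24 (21 bits → U+A6D24).

U+A6D24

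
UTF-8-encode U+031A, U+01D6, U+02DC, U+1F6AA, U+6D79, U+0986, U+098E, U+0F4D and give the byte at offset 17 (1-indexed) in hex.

1-indexed offset 17 is 0-indexed offset 16.
U+031A → 2-byte form CC 9A at offsets 0–1.
U+01D6 → 2-byte form C7 96 at offsets 2–3.
U+02DC → 2-byte form CB 9C at offsets 4–5.
U+1F6AA → 4-byte form F0 9F 9A AA at offsets 6–9.
U+6D79 → 3-byte form E6 B5 B9 at offsets 10–12.
U+0986 → 3-byte form E0 A6 86 at offsets 13–15.
U+098E → 3-byte form E0 A6 8E at offsets 16–18.
Offset 16 falls in char 7's range; it's byte 1 of E0 A6 8E = 0xE0.

0xE0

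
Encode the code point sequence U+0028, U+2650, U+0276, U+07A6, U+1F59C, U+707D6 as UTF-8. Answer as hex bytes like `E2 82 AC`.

U+0028: 1-byte form → 28.
U+2650: 3-byte form → E2 99 90.
U+0276: 2-byte form → C9 B6.
U+07A6: 2-byte form → DE A6.
U+1F59C: 4-byte form → F0 9F 96 9C.
U+707D6: 4-byte form → F1 B0 9F 96.
Concatenated (16 bytes): 28 E2 99 90 C9 B6 DE A6 F0 9F 96 9C F1 B0 9F 96.

28 E2 99 90 C9 B6 DE A6 F0 9F 96 9C F1 B0 9F 96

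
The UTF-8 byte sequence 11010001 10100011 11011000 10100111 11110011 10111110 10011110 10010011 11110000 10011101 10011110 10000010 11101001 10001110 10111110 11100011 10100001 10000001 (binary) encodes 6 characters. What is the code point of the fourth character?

Offset 0: leading byte 0xD1 = 11010001 → 2-byte char #1 = D1 A3.
Offset 2: leading byte 0xD8 = 11011000 → 2-byte char #2 = D8 A7.
Offset 4: leading byte 0xF3 = 11110011 → 4-byte char #3 = F3 BE 9E 93.
Offset 8: leading byte 0xF0 = 11110000 → 4-byte char #4 = F0 9D 9E 82.
Leading byte 0xF0 = 11110000 matches 11110xxx → 4-byte sequence.
Byte 1: 0xF0 = 11110000, payload 000 (3 bits).
Byte 2: 0x9D = 10011101 (10xxxxxx ✓), payload 011101.
Byte 3: 0x9E = 10011110 (10xxxxxx ✓), payload 011110.
Byte 4: 0x82 = 10000010 (10xxxxxx ✓), payload 000010.
Concatenate: 000011101011110000010 = 0x1D782 (21 bits → U+1D782).

U+1D782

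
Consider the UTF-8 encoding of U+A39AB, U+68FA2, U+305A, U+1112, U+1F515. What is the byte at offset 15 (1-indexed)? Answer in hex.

1-indexed offset 15 is 0-indexed offset 14.
U+A39AB → 4-byte form F2 A3 A6 AB at offsets 0–3.
U+68FA2 → 4-byte form F1 A8 BE A2 at offsets 4–7.
U+305A → 3-byte form E3 81 9A at offsets 8–10.
U+1112 → 3-byte form E1 84 92 at offsets 11–13.
U+1F515 → 4-byte form F0 9F 94 95 at offsets 14–17.
Offset 14 falls in char 5's range; it's byte 1 of F0 9F 94 95 = 0xF0.

0xF0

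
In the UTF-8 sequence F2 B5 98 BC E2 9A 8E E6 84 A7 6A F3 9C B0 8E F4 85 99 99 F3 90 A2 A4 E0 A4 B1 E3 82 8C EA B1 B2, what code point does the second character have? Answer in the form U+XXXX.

Offset 0: leading byte 0xF2 = 11110010 → 4-byte char #1 = F2 B5 98 BC.
Offset 4: leading byte 0xE2 = 11100010 → 3-byte char #2 = E2 9A 8E.
Leading byte 0xE2 = 11100010 matches 1110xxxx → 3-byte sequence.
Byte 1: 0xE2 = 11100010, payload 0010 (4 bits).
Byte 2: 0x9A = 10011010 (10xxxxxx ✓), payload 011010.
Byte 3: 0x8E = 10001110 (10xxxxxx ✓), payload 001110.
Concatenate: 0010011010001110 = 0x268E (16 bits → U+268E).

U+268E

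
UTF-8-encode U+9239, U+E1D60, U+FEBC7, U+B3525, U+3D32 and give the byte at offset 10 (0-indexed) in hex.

U+9239 → 3-byte form E9 88 B9 at offsets 0–2.
U+E1D60 → 4-byte form F3 A1 B5 A0 at offsets 3–6.
U+FEBC7 → 4-byte form F3 BE AF 87 at offsets 7–10.
Offset 10 falls in char 3's range; it's byte 4 of F3 BE AF 87 = 0x87.

0x87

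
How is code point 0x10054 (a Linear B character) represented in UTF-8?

F0 90 81 94

U+10054 = 0x10054 = 65620 decimal. In range U+10000–U+10FFFF → 4-byte form: 11110xxx 10xxxxxx 10xxxxxx 10xxxxxx.
Binary (21 bits): 000010000000001010100.
Split 3+6+6+6: 000 | 010000 | 000001 | 010100.
Byte 1: 11110000 = 0xF0.
Byte 2: 10010000 = 0x90.
Byte 3: 10000001 = 0x81.
Byte 4: 10010100 = 0x94.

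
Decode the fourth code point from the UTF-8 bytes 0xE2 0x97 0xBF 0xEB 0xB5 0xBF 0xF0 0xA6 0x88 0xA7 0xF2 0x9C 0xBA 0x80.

U+9CE80

Offset 0: leading byte 0xE2 = 11100010 → 3-byte char #1 = E2 97 BF.
Offset 3: leading byte 0xEB = 11101011 → 3-byte char #2 = EB B5 BF.
Offset 6: leading byte 0xF0 = 11110000 → 4-byte char #3 = F0 A6 88 A7.
Offset 10: leading byte 0xF2 = 11110010 → 4-byte char #4 = F2 9C BA 80.
Leading byte 0xF2 = 11110010 matches 11110xxx → 4-byte sequence.
Byte 1: 0xF2 = 11110010, payload 010 (3 bits).
Byte 2: 0x9C = 10011100 (10xxxxxx ✓), payload 011100.
Byte 3: 0xBA = 10111010 (10xxxxxx ✓), payload 111010.
Byte 4: 0x80 = 10000000 (10xxxxxx ✓), payload 000000.
Concatenate: 010011100111010000000 = 0x9CE80 (21 bits → U+9CE80).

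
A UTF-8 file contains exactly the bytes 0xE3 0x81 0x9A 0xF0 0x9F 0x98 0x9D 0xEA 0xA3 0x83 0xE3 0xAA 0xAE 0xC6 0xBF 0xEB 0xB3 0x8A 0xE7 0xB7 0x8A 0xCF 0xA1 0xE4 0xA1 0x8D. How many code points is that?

Byte at offset 0: 0xE3 = 11100011 → 3-byte char (#1). Advance 3.
Byte at offset 3: 0xF0 = 11110000 → 4-byte char (#2). Advance 4.
Byte at offset 7: 0xEA = 11101010 → 3-byte char (#3). Advance 3.
Byte at offset 10: 0xE3 = 11100011 → 3-byte char (#4). Advance 3.
Byte at offset 13: 0xC6 = 11000110 → 2-byte char (#5). Advance 2.
Byte at offset 15: 0xEB = 11101011 → 3-byte char (#6). Advance 3.
Byte at offset 18: 0xE7 = 11100111 → 3-byte char (#7). Advance 3.
Byte at offset 21: 0xCF = 11001111 → 2-byte char (#8). Advance 2.
Byte at offset 23: 0xE4 = 11100100 → 3-byte char (#9). Advance 3.
Reached end at offset 26 after 9 code points.

9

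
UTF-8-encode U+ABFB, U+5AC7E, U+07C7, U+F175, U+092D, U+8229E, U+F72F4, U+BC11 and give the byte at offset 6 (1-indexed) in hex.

0xB1

1-indexed offset 6 is 0-indexed offset 5.
U+ABFB → 3-byte form EA AF BB at offsets 0–2.
U+5AC7E → 4-byte form F1 9A B1 BE at offsets 3–6.
Offset 5 falls in char 2's range; it's byte 3 of F1 9A B1 BE = 0xB1.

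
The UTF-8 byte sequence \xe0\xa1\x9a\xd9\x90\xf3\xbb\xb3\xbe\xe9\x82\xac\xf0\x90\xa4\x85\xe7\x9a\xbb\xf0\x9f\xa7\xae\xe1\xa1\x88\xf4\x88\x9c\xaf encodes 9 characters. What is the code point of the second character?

Offset 0: leading byte 0xE0 = 11100000 → 3-byte char #1 = E0 A1 9A.
Offset 3: leading byte 0xD9 = 11011001 → 2-byte char #2 = D9 90.
Leading byte 0xD9 = 11011001 matches 110xxxxx → 2-byte sequence.
Byte 1: 0xD9 = 11011001, payload 11001 (5 bits).
Byte 2: 0x90 = 10010000 (10xxxxxx ✓), payload 010000.
Concatenate: 11001010000 = 0x650 (11 bits → U+0650).

U+0650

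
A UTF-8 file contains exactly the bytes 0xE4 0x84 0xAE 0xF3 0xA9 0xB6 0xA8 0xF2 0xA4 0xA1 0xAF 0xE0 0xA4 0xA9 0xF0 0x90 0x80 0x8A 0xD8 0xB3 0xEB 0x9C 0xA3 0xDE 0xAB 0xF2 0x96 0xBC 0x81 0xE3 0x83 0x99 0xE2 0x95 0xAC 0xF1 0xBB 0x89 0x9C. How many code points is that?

Byte at offset 0: 0xE4 = 11100100 → 3-byte char (#1). Advance 3.
Byte at offset 3: 0xF3 = 11110011 → 4-byte char (#2). Advance 4.
Byte at offset 7: 0xF2 = 11110010 → 4-byte char (#3). Advance 4.
Byte at offset 11: 0xE0 = 11100000 → 3-byte char (#4). Advance 3.
Byte at offset 14: 0xF0 = 11110000 → 4-byte char (#5). Advance 4.
Byte at offset 18: 0xD8 = 11011000 → 2-byte char (#6). Advance 2.
Byte at offset 20: 0xEB = 11101011 → 3-byte char (#7). Advance 3.
Byte at offset 23: 0xDE = 11011110 → 2-byte char (#8). Advance 2.
Byte at offset 25: 0xF2 = 11110010 → 4-byte char (#9). Advance 4.
Byte at offset 29: 0xE3 = 11100011 → 3-byte char (#10). Advance 3.
Byte at offset 32: 0xE2 = 11100010 → 3-byte char (#11). Advance 3.
Byte at offset 35: 0xF1 = 11110001 → 4-byte char (#12). Advance 4.
Reached end at offset 39 after 12 code points.

12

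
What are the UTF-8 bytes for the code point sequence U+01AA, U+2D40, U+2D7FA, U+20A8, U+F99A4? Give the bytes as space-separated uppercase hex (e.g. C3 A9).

C6 AA E2 B5 80 F0 AD 9F BA E2 82 A8 F3 B9 A6 A4

U+01AA: 2-byte form → C6 AA.
U+2D40: 3-byte form → E2 B5 80.
U+2D7FA: 4-byte form → F0 AD 9F BA.
U+20A8: 3-byte form → E2 82 A8.
U+F99A4: 4-byte form → F3 B9 A6 A4.
Concatenated (16 bytes): C6 AA E2 B5 80 F0 AD 9F BA E2 82 A8 F3 B9 A6 A4.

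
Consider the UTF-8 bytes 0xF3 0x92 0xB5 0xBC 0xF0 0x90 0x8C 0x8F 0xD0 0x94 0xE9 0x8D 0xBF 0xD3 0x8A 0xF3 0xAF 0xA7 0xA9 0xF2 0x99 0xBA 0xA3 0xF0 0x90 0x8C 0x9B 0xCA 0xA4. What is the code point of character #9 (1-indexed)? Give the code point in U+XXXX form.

Offset 0: leading byte 0xF3 = 11110011 → 4-byte char #1 = F3 92 B5 BC.
Offset 4: leading byte 0xF0 = 11110000 → 4-byte char #2 = F0 90 8C 8F.
Offset 8: leading byte 0xD0 = 11010000 → 2-byte char #3 = D0 94.
Offset 10: leading byte 0xE9 = 11101001 → 3-byte char #4 = E9 8D BF.
Offset 13: leading byte 0xD3 = 11010011 → 2-byte char #5 = D3 8A.
Offset 15: leading byte 0xF3 = 11110011 → 4-byte char #6 = F3 AF A7 A9.
Offset 19: leading byte 0xF2 = 11110010 → 4-byte char #7 = F2 99 BA A3.
Offset 23: leading byte 0xF0 = 11110000 → 4-byte char #8 = F0 90 8C 9B.
Offset 27: leading byte 0xCA = 11001010 → 2-byte char #9 = CA A4.
Leading byte 0xCA = 11001010 matches 110xxxxx → 2-byte sequence.
Byte 1: 0xCA = 11001010, payload 01010 (5 bits).
Byte 2: 0xA4 = 10100100 (10xxxxxx ✓), payload 100100.
Concatenate: 01010100100 = 0x2A4 (11 bits → U+02A4).

U+02A4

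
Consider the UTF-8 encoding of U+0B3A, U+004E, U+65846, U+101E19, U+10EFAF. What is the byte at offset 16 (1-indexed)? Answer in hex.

1-indexed offset 16 is 0-indexed offset 15.
U+0B3A → 3-byte form E0 AC BA at offsets 0–2.
U+004E → 1-byte form 4E at offsets 3–3.
U+65846 → 4-byte form F1 A5 A1 86 at offsets 4–7.
U+101E19 → 4-byte form F4 81 B8 99 at offsets 8–11.
U+10EFAF → 4-byte form F4 8E BE AF at offsets 12–15.
Offset 15 falls in char 5's range; it's byte 4 of F4 8E BE AF = 0xAF.

0xAF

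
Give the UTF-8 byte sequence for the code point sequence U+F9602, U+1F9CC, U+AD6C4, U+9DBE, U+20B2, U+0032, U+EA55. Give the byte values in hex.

F3 B9 98 82 F0 9F A7 8C F2 AD 9B 84 E9 B6 BE E2 82 B2 32 EE A9 95

U+F9602: 4-byte form → F3 B9 98 82.
U+1F9CC: 4-byte form → F0 9F A7 8C.
U+AD6C4: 4-byte form → F2 AD 9B 84.
U+9DBE: 3-byte form → E9 B6 BE.
U+20B2: 3-byte form → E2 82 B2.
U+0032: 1-byte form → 32.
U+EA55: 3-byte form → EE A9 95.
Concatenated (22 bytes): F3 B9 98 82 F0 9F A7 8C F2 AD 9B 84 E9 B6 BE E2 82 B2 32 EE A9 95.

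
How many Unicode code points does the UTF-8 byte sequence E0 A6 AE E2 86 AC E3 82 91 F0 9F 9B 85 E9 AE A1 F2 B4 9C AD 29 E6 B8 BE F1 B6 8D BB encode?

9

Byte at offset 0: 0xE0 = 11100000 → 3-byte char (#1). Advance 3.
Byte at offset 3: 0xE2 = 11100010 → 3-byte char (#2). Advance 3.
Byte at offset 6: 0xE3 = 11100011 → 3-byte char (#3). Advance 3.
Byte at offset 9: 0xF0 = 11110000 → 4-byte char (#4). Advance 4.
Byte at offset 13: 0xE9 = 11101001 → 3-byte char (#5). Advance 3.
Byte at offset 16: 0xF2 = 11110010 → 4-byte char (#6). Advance 4.
Byte at offset 20: 0x29 = 00101001 → 1-byte char (#7). Advance 1.
Byte at offset 21: 0xE6 = 11100110 → 3-byte char (#8). Advance 3.
Byte at offset 24: 0xF1 = 11110001 → 4-byte char (#9). Advance 4.
Reached end at offset 28 after 9 code points.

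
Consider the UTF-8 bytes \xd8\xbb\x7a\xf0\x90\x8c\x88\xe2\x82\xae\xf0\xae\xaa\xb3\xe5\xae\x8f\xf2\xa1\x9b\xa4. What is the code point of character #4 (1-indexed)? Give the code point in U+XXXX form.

Offset 0: leading byte 0xD8 = 11011000 → 2-byte char #1 = D8 BB.
Offset 2: leading byte 0x7A = 01111010 → 1-byte char #2 = 7A.
Offset 3: leading byte 0xF0 = 11110000 → 4-byte char #3 = F0 90 8C 88.
Offset 7: leading byte 0xE2 = 11100010 → 3-byte char #4 = E2 82 AE.
Leading byte 0xE2 = 11100010 matches 1110xxxx → 3-byte sequence.
Byte 1: 0xE2 = 11100010, payload 0010 (4 bits).
Byte 2: 0x82 = 10000010 (10xxxxxx ✓), payload 000010.
Byte 3: 0xAE = 10101110 (10xxxxxx ✓), payload 101110.
Concatenate: 0010000010101110 = 0x20AE (16 bits → U+20AE).

U+20AE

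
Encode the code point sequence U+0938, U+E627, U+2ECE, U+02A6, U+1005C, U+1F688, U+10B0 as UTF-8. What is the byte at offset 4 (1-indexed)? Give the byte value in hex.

0xEE

1-indexed offset 4 is 0-indexed offset 3.
U+0938 → 3-byte form E0 A4 B8 at offsets 0–2.
U+E627 → 3-byte form EE 98 A7 at offsets 3–5.
Offset 3 falls in char 2's range; it's byte 1 of EE 98 A7 = 0xEE.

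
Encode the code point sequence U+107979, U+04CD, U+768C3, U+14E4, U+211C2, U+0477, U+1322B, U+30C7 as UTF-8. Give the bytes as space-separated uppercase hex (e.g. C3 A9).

U+107979: 4-byte form → F4 87 A5 B9.
U+04CD: 2-byte form → D3 8D.
U+768C3: 4-byte form → F1 B6 A3 83.
U+14E4: 3-byte form → E1 93 A4.
U+211C2: 4-byte form → F0 A1 87 82.
U+0477: 2-byte form → D1 B7.
U+1322B: 4-byte form → F0 93 88 AB.
U+30C7: 3-byte form → E3 83 87.
Concatenated (26 bytes): F4 87 A5 B9 D3 8D F1 B6 A3 83 E1 93 A4 F0 A1 87 82 D1 B7 F0 93 88 AB E3 83 87.

F4 87 A5 B9 D3 8D F1 B6 A3 83 E1 93 A4 F0 A1 87 82 D1 B7 F0 93 88 AB E3 83 87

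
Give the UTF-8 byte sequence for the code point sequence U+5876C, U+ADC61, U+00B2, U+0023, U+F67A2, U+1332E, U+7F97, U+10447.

U+5876C: 4-byte form → F1 98 9D AC.
U+ADC61: 4-byte form → F2 AD B1 A1.
U+00B2: 2-byte form → C2 B2.
U+0023: 1-byte form → 23.
U+F67A2: 4-byte form → F3 B6 9E A2.
U+1332E: 4-byte form → F0 93 8C AE.
U+7F97: 3-byte form → E7 BE 97.
U+10447: 4-byte form → F0 90 91 87.
Concatenated (26 bytes): F1 98 9D AC F2 AD B1 A1 C2 B2 23 F3 B6 9E A2 F0 93 8C AE E7 BE 97 F0 90 91 87.

F1 98 9D AC F2 AD B1 A1 C2 B2 23 F3 B6 9E A2 F0 93 8C AE E7 BE 97 F0 90 91 87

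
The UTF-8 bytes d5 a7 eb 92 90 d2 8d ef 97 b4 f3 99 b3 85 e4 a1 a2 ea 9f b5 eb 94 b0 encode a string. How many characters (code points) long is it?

Byte at offset 0: 0xD5 = 11010101 → 2-byte char (#1). Advance 2.
Byte at offset 2: 0xEB = 11101011 → 3-byte char (#2). Advance 3.
Byte at offset 5: 0xD2 = 11010010 → 2-byte char (#3). Advance 2.
Byte at offset 7: 0xEF = 11101111 → 3-byte char (#4). Advance 3.
Byte at offset 10: 0xF3 = 11110011 → 4-byte char (#5). Advance 4.
Byte at offset 14: 0xE4 = 11100100 → 3-byte char (#6). Advance 3.
Byte at offset 17: 0xEA = 11101010 → 3-byte char (#7). Advance 3.
Byte at offset 20: 0xEB = 11101011 → 3-byte char (#8). Advance 3.
Reached end at offset 23 after 8 code points.

8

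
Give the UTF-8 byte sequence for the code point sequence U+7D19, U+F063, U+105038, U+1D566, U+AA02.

E7 B4 99 EF 81 A3 F4 85 80 B8 F0 9D 95 A6 EA A8 82

U+7D19: 3-byte form → E7 B4 99.
U+F063: 3-byte form → EF 81 A3.
U+105038: 4-byte form → F4 85 80 B8.
U+1D566: 4-byte form → F0 9D 95 A6.
U+AA02: 3-byte form → EA A8 82.
Concatenated (17 bytes): E7 B4 99 EF 81 A3 F4 85 80 B8 F0 9D 95 A6 EA A8 82.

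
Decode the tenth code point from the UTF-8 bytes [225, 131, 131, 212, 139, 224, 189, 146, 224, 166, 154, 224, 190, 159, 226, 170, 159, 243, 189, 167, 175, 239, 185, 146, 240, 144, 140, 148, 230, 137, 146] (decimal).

Offset 0: leading byte 0xE1 = 11100001 → 3-byte char #1 = E1 83 83.
Offset 3: leading byte 0xD4 = 11010100 → 2-byte char #2 = D4 8B.
Offset 5: leading byte 0xE0 = 11100000 → 3-byte char #3 = E0 BD 92.
Offset 8: leading byte 0xE0 = 11100000 → 3-byte char #4 = E0 A6 9A.
Offset 11: leading byte 0xE0 = 11100000 → 3-byte char #5 = E0 BE 9F.
Offset 14: leading byte 0xE2 = 11100010 → 3-byte char #6 = E2 AA 9F.
Offset 17: leading byte 0xF3 = 11110011 → 4-byte char #7 = F3 BD A7 AF.
Offset 21: leading byte 0xEF = 11101111 → 3-byte char #8 = EF B9 92.
Offset 24: leading byte 0xF0 = 11110000 → 4-byte char #9 = F0 90 8C 94.
Offset 28: leading byte 0xE6 = 11100110 → 3-byte char #10 = E6 89 92.
Leading byte 0xE6 = 11100110 matches 1110xxxx → 3-byte sequence.
Byte 1: 0xE6 = 11100110, payload 0110 (4 bits).
Byte 2: 0x89 = 10001001 (10xxxxxx ✓), payload 001001.
Byte 3: 0x92 = 10010010 (10xxxxxx ✓), payload 010010.
Concatenate: 0110001001010010 = 0x6252 (16 bits → U+6252).

U+6252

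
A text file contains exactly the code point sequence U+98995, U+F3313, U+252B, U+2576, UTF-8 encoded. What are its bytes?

U+98995: 4-byte form → F2 98 A6 95.
U+F3313: 4-byte form → F3 B3 8C 93.
U+252B: 3-byte form → E2 94 AB.
U+2576: 3-byte form → E2 95 B6.
Concatenated (14 bytes): F2 98 A6 95 F3 B3 8C 93 E2 94 AB E2 95 B6.

F2 98 A6 95 F3 B3 8C 93 E2 94 AB E2 95 B6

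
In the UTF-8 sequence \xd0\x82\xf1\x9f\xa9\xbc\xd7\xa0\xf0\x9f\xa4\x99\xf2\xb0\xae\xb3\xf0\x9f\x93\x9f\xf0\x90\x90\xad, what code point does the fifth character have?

Offset 0: leading byte 0xD0 = 11010000 → 2-byte char #1 = D0 82.
Offset 2: leading byte 0xF1 = 11110001 → 4-byte char #2 = F1 9F A9 BC.
Offset 6: leading byte 0xD7 = 11010111 → 2-byte char #3 = D7 A0.
Offset 8: leading byte 0xF0 = 11110000 → 4-byte char #4 = F0 9F A4 99.
Offset 12: leading byte 0xF2 = 11110010 → 4-byte char #5 = F2 B0 AE B3.
Leading byte 0xF2 = 11110010 matches 11110xxx → 4-byte sequence.
Byte 1: 0xF2 = 11110010, payload 010 (3 bits).
Byte 2: 0xB0 = 10110000 (10xxxxxx ✓), payload 110000.
Byte 3: 0xAE = 10101110 (10xxxxxx ✓), payload 101110.
Byte 4: 0xB3 = 10110011 (10xxxxxx ✓), payload 110011.
Concatenate: 010110000101110110011 = 0xB0BB3 (21 bits → U+B0BB3).

U+B0BB3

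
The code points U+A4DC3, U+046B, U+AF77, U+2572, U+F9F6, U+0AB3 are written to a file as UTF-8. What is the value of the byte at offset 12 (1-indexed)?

0xB2

1-indexed offset 12 is 0-indexed offset 11.
U+A4DC3 → 4-byte form F2 A4 B7 83 at offsets 0–3.
U+046B → 2-byte form D1 AB at offsets 4–5.
U+AF77 → 3-byte form EA BD B7 at offsets 6–8.
U+2572 → 3-byte form E2 95 B2 at offsets 9–11.
Offset 11 falls in char 4's range; it's byte 3 of E2 95 B2 = 0xB2.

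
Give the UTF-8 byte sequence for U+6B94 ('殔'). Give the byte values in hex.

E6 AE 94

U+6B94 = 0x6B94 = 27540 decimal. In range U+0800–U+FFFF → 3-byte form: 1110xxxx 10xxxxxx 10xxxxxx.
Binary (16 bits): 0110101110010100.
Split 4+6+6: 0110 | 101110 | 010100.
Byte 1: 11100110 = 0xE6.
Byte 2: 10101110 = 0xAE.
Byte 3: 10010100 = 0x94.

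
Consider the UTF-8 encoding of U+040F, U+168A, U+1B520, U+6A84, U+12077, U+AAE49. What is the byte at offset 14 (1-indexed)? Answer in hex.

1-indexed offset 14 is 0-indexed offset 13.
U+040F → 2-byte form D0 8F at offsets 0–1.
U+168A → 3-byte form E1 9A 8A at offsets 2–4.
U+1B520 → 4-byte form F0 9B 94 A0 at offsets 5–8.
U+6A84 → 3-byte form E6 AA 84 at offsets 9–11.
U+12077 → 4-byte form F0 92 81 B7 at offsets 12–15.
Offset 13 falls in char 5's range; it's byte 2 of F0 92 81 B7 = 0x92.

0x92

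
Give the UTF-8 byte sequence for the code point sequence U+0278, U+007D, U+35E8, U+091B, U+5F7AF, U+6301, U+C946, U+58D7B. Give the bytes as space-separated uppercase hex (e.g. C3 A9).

C9 B8 7D E3 97 A8 E0 A4 9B F1 9F 9E AF E6 8C 81 EC A5 86 F1 98 B5 BB

U+0278: 2-byte form → C9 B8.
U+007D: 1-byte form → 7D.
U+35E8: 3-byte form → E3 97 A8.
U+091B: 3-byte form → E0 A4 9B.
U+5F7AF: 4-byte form → F1 9F 9E AF.
U+6301: 3-byte form → E6 8C 81.
U+C946: 3-byte form → EC A5 86.
U+58D7B: 4-byte form → F1 98 B5 BB.
Concatenated (23 bytes): C9 B8 7D E3 97 A8 E0 A4 9B F1 9F 9E AF E6 8C 81 EC A5 86 F1 98 B5 BB.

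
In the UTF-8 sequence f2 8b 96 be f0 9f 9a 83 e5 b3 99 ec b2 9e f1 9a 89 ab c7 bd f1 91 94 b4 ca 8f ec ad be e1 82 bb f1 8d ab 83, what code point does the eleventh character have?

Offset 0: leading byte 0xF2 = 11110010 → 4-byte char #1 = F2 8B 96 BE.
Offset 4: leading byte 0xF0 = 11110000 → 4-byte char #2 = F0 9F 9A 83.
Offset 8: leading byte 0xE5 = 11100101 → 3-byte char #3 = E5 B3 99.
Offset 11: leading byte 0xEC = 11101100 → 3-byte char #4 = EC B2 9E.
Offset 14: leading byte 0xF1 = 11110001 → 4-byte char #5 = F1 9A 89 AB.
Offset 18: leading byte 0xC7 = 11000111 → 2-byte char #6 = C7 BD.
Offset 20: leading byte 0xF1 = 11110001 → 4-byte char #7 = F1 91 94 B4.
Offset 24: leading byte 0xCA = 11001010 → 2-byte char #8 = CA 8F.
Offset 26: leading byte 0xEC = 11101100 → 3-byte char #9 = EC AD BE.
Offset 29: leading byte 0xE1 = 11100001 → 3-byte char #10 = E1 82 BB.
Offset 32: leading byte 0xF1 = 11110001 → 4-byte char #11 = F1 8D AB 83.
Leading byte 0xF1 = 11110001 matches 11110xxx → 4-byte sequence.
Byte 1: 0xF1 = 11110001, payload 001 (3 bits).
Byte 2: 0x8D = 10001101 (10xxxxxx ✓), payload 001101.
Byte 3: 0xAB = 10101011 (10xxxxxx ✓), payload 101011.
Byte 4: 0x83 = 10000011 (10xxxxxx ✓), payload 000011.
Concatenate: 001001101101011000011 = 0x4DAC3 (21 bits → U+4DAC3).

U+4DAC3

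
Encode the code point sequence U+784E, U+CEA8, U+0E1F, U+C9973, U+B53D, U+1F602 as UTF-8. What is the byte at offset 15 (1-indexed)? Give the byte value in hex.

1-indexed offset 15 is 0-indexed offset 14.
U+784E → 3-byte form E7 A1 8E at offsets 0–2.
U+CEA8 → 3-byte form EC BA A8 at offsets 3–5.
U+0E1F → 3-byte form E0 B8 9F at offsets 6–8.
U+C9973 → 4-byte form F3 89 A5 B3 at offsets 9–12.
U+B53D → 3-byte form EB 94 BD at offsets 13–15.
Offset 14 falls in char 5's range; it's byte 2 of EB 94 BD = 0x94.

0x94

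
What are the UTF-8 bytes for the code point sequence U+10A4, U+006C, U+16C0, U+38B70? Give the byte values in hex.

E1 82 A4 6C E1 9B 80 F0 B8 AD B0

U+10A4: 3-byte form → E1 82 A4.
U+006C: 1-byte form → 6C.
U+16C0: 3-byte form → E1 9B 80.
U+38B70: 4-byte form → F0 B8 AD B0.
Concatenated (11 bytes): E1 82 A4 6C E1 9B 80 F0 B8 AD B0.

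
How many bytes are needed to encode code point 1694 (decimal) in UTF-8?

U+069E = 0x69E. UTF-8 uses 1 byte below 0x80, 2 below 0x800, 3 below 0x10000, 4 up to 0x10FFFF. 0x69E is in U+0080–U+07FF → 2 bytes.

2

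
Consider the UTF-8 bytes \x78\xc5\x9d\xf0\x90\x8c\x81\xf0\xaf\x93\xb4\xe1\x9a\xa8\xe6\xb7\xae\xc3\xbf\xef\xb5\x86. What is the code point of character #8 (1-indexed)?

Offset 0: leading byte 0x78 = 01111000 → 1-byte char #1 = 78.
Offset 1: leading byte 0xC5 = 11000101 → 2-byte char #2 = C5 9D.
Offset 3: leading byte 0xF0 = 11110000 → 4-byte char #3 = F0 90 8C 81.
Offset 7: leading byte 0xF0 = 11110000 → 4-byte char #4 = F0 AF 93 B4.
Offset 11: leading byte 0xE1 = 11100001 → 3-byte char #5 = E1 9A A8.
Offset 14: leading byte 0xE6 = 11100110 → 3-byte char #6 = E6 B7 AE.
Offset 17: leading byte 0xC3 = 11000011 → 2-byte char #7 = C3 BF.
Offset 19: leading byte 0xEF = 11101111 → 3-byte char #8 = EF B5 86.
Leading byte 0xEF = 11101111 matches 1110xxxx → 3-byte sequence.
Byte 1: 0xEF = 11101111, payload 1111 (4 bits).
Byte 2: 0xB5 = 10110101 (10xxxxxx ✓), payload 110101.
Byte 3: 0x86 = 10000110 (10xxxxxx ✓), payload 000110.
Concatenate: 1111110101000110 = 0xFD46 (16 bits → U+FD46).

U+FD46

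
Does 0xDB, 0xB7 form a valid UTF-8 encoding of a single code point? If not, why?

Leading byte 0xDB = 11011011 → 2-byte form.
Continuation bytes 0xB7=10110111 all match 10xxxxxx.
Decoded value 0x6F7 is ≥ 0x80 (shortest form) and not a surrogate.

valid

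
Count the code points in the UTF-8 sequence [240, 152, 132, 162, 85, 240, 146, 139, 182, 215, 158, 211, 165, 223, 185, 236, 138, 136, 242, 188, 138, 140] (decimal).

8

Byte at offset 0: 0xF0 = 11110000 → 4-byte char (#1). Advance 4.
Byte at offset 4: 0x55 = 01010101 → 1-byte char (#2). Advance 1.
Byte at offset 5: 0xF0 = 11110000 → 4-byte char (#3). Advance 4.
Byte at offset 9: 0xD7 = 11010111 → 2-byte char (#4). Advance 2.
Byte at offset 11: 0xD3 = 11010011 → 2-byte char (#5). Advance 2.
Byte at offset 13: 0xDF = 11011111 → 2-byte char (#6). Advance 2.
Byte at offset 15: 0xEC = 11101100 → 3-byte char (#7). Advance 3.
Byte at offset 18: 0xF2 = 11110010 → 4-byte char (#8). Advance 4.
Reached end at offset 22 after 8 code points.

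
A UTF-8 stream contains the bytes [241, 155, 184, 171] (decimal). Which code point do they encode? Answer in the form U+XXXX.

Leading byte 0xF1 = 11110001 matches 11110xxx → 4-byte sequence.
Byte 1: 0xF1 = 11110001, payload 001 (3 bits).
Byte 2: 0x9B = 10011011 (10xxxxxx ✓), payload 011011.
Byte 3: 0xB8 = 10111000 (10xxxxxx ✓), payload 111000.
Byte 4: 0xAB = 10101011 (10xxxxxx ✓), payload 101011.
Concatenate: 001011011111000101011 = 0x5BE2B (21 bits → U+5BE2B).

U+5BE2B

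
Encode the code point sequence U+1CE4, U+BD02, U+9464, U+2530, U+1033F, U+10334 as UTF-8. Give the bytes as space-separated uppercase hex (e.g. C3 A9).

U+1CE4: 3-byte form → E1 B3 A4.
U+BD02: 3-byte form → EB B4 82.
U+9464: 3-byte form → E9 91 A4.
U+2530: 3-byte form → E2 94 B0.
U+1033F: 4-byte form → F0 90 8C BF.
U+10334: 4-byte form → F0 90 8C B4.
Concatenated (20 bytes): E1 B3 A4 EB B4 82 E9 91 A4 E2 94 B0 F0 90 8C BF F0 90 8C B4.

E1 B3 A4 EB B4 82 E9 91 A4 E2 94 B0 F0 90 8C BF F0 90 8C B4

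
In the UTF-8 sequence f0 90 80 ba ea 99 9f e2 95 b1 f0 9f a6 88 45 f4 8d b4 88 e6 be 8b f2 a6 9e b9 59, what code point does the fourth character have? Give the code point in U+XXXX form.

U+1F988

Offset 0: leading byte 0xF0 = 11110000 → 4-byte char #1 = F0 90 80 BA.
Offset 4: leading byte 0xEA = 11101010 → 3-byte char #2 = EA 99 9F.
Offset 7: leading byte 0xE2 = 11100010 → 3-byte char #3 = E2 95 B1.
Offset 10: leading byte 0xF0 = 11110000 → 4-byte char #4 = F0 9F A6 88.
Leading byte 0xF0 = 11110000 matches 11110xxx → 4-byte sequence.
Byte 1: 0xF0 = 11110000, payload 000 (3 bits).
Byte 2: 0x9F = 10011111 (10xxxxxx ✓), payload 011111.
Byte 3: 0xA6 = 10100110 (10xxxxxx ✓), payload 100110.
Byte 4: 0x88 = 10001000 (10xxxxxx ✓), payload 001000.
Concatenate: 000011111100110001000 = 0x1F988 (21 bits → U+1F988).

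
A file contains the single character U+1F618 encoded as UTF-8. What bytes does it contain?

U+1F618 = 0x1F618 = 128536 decimal. In range U+10000–U+10FFFF → 4-byte form: 11110xxx 10xxxxxx 10xxxxxx 10xxxxxx.
Binary (21 bits): 000011111011000011000.
Split 3+6+6+6: 000 | 011111 | 011000 | 011000.
Byte 1: 11110000 = 0xF0.
Byte 2: 10011111 = 0x9F.
Byte 3: 10011000 = 0x98.
Byte 4: 10011000 = 0x98.

F0 9F 98 98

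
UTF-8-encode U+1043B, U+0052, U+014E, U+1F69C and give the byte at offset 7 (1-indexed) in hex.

1-indexed offset 7 is 0-indexed offset 6.
U+1043B → 4-byte form F0 90 90 BB at offsets 0–3.
U+0052 → 1-byte form 52 at offsets 4–4.
U+014E → 2-byte form C5 8E at offsets 5–6.
Offset 6 falls in char 3's range; it's byte 2 of C5 8E = 0x8E.

0x8E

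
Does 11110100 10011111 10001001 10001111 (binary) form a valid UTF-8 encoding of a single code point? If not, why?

invalid (encodes a value above U+10FFFF)

Leading byte 0xF4 = 11110100 → 4-byte form.
Payload = 0x11F24F, which exceeds U+10FFFF, the maximum Unicode code point. (Leading bytes F5–FF, or F4 followed by ≥ 0x90, are invalid.)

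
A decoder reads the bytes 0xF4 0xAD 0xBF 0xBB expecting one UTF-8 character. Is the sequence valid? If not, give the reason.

Leading byte 0xF4 = 11110100 → 4-byte form.
Payload = 0x12DFFB, which exceeds U+10FFFF, the maximum Unicode code point. (Leading bytes F5–FF, or F4 followed by ≥ 0x90, are invalid.)

invalid (encodes a value above U+10FFFF)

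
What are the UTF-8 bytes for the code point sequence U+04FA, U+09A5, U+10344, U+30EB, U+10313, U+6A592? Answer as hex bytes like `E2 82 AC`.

D3 BA E0 A6 A5 F0 90 8D 84 E3 83 AB F0 90 8C 93 F1 AA 96 92

U+04FA: 2-byte form → D3 BA.
U+09A5: 3-byte form → E0 A6 A5.
U+10344: 4-byte form → F0 90 8D 84.
U+30EB: 3-byte form → E3 83 AB.
U+10313: 4-byte form → F0 90 8C 93.
U+6A592: 4-byte form → F1 AA 96 92.
Concatenated (20 bytes): D3 BA E0 A6 A5 F0 90 8D 84 E3 83 AB F0 90 8C 93 F1 AA 96 92.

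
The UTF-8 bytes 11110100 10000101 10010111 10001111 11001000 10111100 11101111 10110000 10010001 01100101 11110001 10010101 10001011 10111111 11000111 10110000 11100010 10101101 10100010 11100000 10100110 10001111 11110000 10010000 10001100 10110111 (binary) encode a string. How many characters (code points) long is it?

9

Byte at offset 0: 0xF4 = 11110100 → 4-byte char (#1). Advance 4.
Byte at offset 4: 0xC8 = 11001000 → 2-byte char (#2). Advance 2.
Byte at offset 6: 0xEF = 11101111 → 3-byte char (#3). Advance 3.
Byte at offset 9: 0x65 = 01100101 → 1-byte char (#4). Advance 1.
Byte at offset 10: 0xF1 = 11110001 → 4-byte char (#5). Advance 4.
Byte at offset 14: 0xC7 = 11000111 → 2-byte char (#6). Advance 2.
Byte at offset 16: 0xE2 = 11100010 → 3-byte char (#7). Advance 3.
Byte at offset 19: 0xE0 = 11100000 → 3-byte char (#8). Advance 3.
Byte at offset 22: 0xF0 = 11110000 → 4-byte char (#9). Advance 4.
Reached end at offset 26 after 9 code points.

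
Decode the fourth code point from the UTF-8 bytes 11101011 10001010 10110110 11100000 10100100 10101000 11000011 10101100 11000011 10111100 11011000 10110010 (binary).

U+00FC

Offset 0: leading byte 0xEB = 11101011 → 3-byte char #1 = EB 8A B6.
Offset 3: leading byte 0xE0 = 11100000 → 3-byte char #2 = E0 A4 A8.
Offset 6: leading byte 0xC3 = 11000011 → 2-byte char #3 = C3 AC.
Offset 8: leading byte 0xC3 = 11000011 → 2-byte char #4 = C3 BC.
Leading byte 0xC3 = 11000011 matches 110xxxxx → 2-byte sequence.
Byte 1: 0xC3 = 11000011, payload 00011 (5 bits).
Byte 2: 0xBC = 10111100 (10xxxxxx ✓), payload 111100.
Concatenate: 00011111100 = 0xFC (11 bits → U+00FC).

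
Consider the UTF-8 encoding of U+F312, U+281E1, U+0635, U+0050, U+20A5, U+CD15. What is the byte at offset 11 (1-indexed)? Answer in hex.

0xE2

1-indexed offset 11 is 0-indexed offset 10.
U+F312 → 3-byte form EF 8C 92 at offsets 0–2.
U+281E1 → 4-byte form F0 A8 87 A1 at offsets 3–6.
U+0635 → 2-byte form D8 B5 at offsets 7–8.
U+0050 → 1-byte form 50 at offsets 9–9.
U+20A5 → 3-byte form E2 82 A5 at offsets 10–12.
Offset 10 falls in char 5's range; it's byte 1 of E2 82 A5 = 0xE2.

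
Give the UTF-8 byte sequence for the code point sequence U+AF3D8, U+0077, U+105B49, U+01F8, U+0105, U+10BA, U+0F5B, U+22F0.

U+AF3D8: 4-byte form → F2 AF 8F 98.
U+0077: 1-byte form → 77.
U+105B49: 4-byte form → F4 85 AD 89.
U+01F8: 2-byte form → C7 B8.
U+0105: 2-byte form → C4 85.
U+10BA: 3-byte form → E1 82 BA.
U+0F5B: 3-byte form → E0 BD 9B.
U+22F0: 3-byte form → E2 8B B0.
Concatenated (22 bytes): F2 AF 8F 98 77 F4 85 AD 89 C7 B8 C4 85 E1 82 BA E0 BD 9B E2 8B B0.

F2 AF 8F 98 77 F4 85 AD 89 C7 B8 C4 85 E1 82 BA E0 BD 9B E2 8B B0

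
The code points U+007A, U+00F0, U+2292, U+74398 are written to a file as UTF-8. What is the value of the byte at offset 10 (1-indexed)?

0x98

1-indexed offset 10 is 0-indexed offset 9.
U+007A → 1-byte form 7A at offsets 0–0.
U+00F0 → 2-byte form C3 B0 at offsets 1–2.
U+2292 → 3-byte form E2 8A 92 at offsets 3–5.
U+74398 → 4-byte form F1 B4 8E 98 at offsets 6–9.
Offset 9 falls in char 4's range; it's byte 4 of F1 B4 8E 98 = 0x98.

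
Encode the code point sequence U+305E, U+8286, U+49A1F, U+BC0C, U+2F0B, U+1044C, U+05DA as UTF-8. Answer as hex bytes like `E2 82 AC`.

U+305E: 3-byte form → E3 81 9E.
U+8286: 3-byte form → E8 8A 86.
U+49A1F: 4-byte form → F1 89 A8 9F.
U+BC0C: 3-byte form → EB B0 8C.
U+2F0B: 3-byte form → E2 BC 8B.
U+1044C: 4-byte form → F0 90 91 8C.
U+05DA: 2-byte form → D7 9A.
Concatenated (22 bytes): E3 81 9E E8 8A 86 F1 89 A8 9F EB B0 8C E2 BC 8B F0 90 91 8C D7 9A.

E3 81 9E E8 8A 86 F1 89 A8 9F EB B0 8C E2 BC 8B F0 90 91 8C D7 9A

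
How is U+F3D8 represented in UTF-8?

EF 8F 98

U+F3D8 = 0xF3D8 = 62424 decimal. In range U+0800–U+FFFF → 3-byte form: 1110xxxx 10xxxxxx 10xxxxxx.
Binary (16 bits): 1111001111011000.
Split 4+6+6: 1111 | 001111 | 011000.
Byte 1: 11101111 = 0xEF.
Byte 2: 10001111 = 0x8F.
Byte 3: 10011000 = 0x98.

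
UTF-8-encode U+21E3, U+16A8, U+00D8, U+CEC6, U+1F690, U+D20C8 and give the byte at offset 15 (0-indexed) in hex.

0xF3

U+21E3 → 3-byte form E2 87 A3 at offsets 0–2.
U+16A8 → 3-byte form E1 9A A8 at offsets 3–5.
U+00D8 → 2-byte form C3 98 at offsets 6–7.
U+CEC6 → 3-byte form EC BB 86 at offsets 8–10.
U+1F690 → 4-byte form F0 9F 9A 90 at offsets 11–14.
U+D20C8 → 4-byte form F3 92 83 88 at offsets 15–18.
Offset 15 falls in char 6's range; it's byte 1 of F3 92 83 88 = 0xF3.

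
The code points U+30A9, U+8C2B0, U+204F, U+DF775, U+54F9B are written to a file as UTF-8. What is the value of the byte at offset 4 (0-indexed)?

0x8C

U+30A9 → 3-byte form E3 82 A9 at offsets 0–2.
U+8C2B0 → 4-byte form F2 8C 8A B0 at offsets 3–6.
Offset 4 falls in char 2's range; it's byte 2 of F2 8C 8A B0 = 0x8C.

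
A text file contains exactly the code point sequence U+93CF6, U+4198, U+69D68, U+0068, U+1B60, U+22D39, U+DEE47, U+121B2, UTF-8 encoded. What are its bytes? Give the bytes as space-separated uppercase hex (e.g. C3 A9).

F2 93 B3 B6 E4 86 98 F1 A9 B5 A8 68 E1 AD A0 F0 A2 B4 B9 F3 9E B9 87 F0 92 86 B2

U+93CF6: 4-byte form → F2 93 B3 B6.
U+4198: 3-byte form → E4 86 98.
U+69D68: 4-byte form → F1 A9 B5 A8.
U+0068: 1-byte form → 68.
U+1B60: 3-byte form → E1 AD A0.
U+22D39: 4-byte form → F0 A2 B4 B9.
U+DEE47: 4-byte form → F3 9E B9 87.
U+121B2: 4-byte form → F0 92 86 B2.
Concatenated (27 bytes): F2 93 B3 B6 E4 86 98 F1 A9 B5 A8 68 E1 AD A0 F0 A2 B4 B9 F3 9E B9 87 F0 92 86 B2.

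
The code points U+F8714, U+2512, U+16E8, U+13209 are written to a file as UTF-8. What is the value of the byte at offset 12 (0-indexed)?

U+F8714 → 4-byte form F3 B8 9C 94 at offsets 0–3.
U+2512 → 3-byte form E2 94 92 at offsets 4–6.
U+16E8 → 3-byte form E1 9B A8 at offsets 7–9.
U+13209 → 4-byte form F0 93 88 89 at offsets 10–13.
Offset 12 falls in char 4's range; it's byte 3 of F0 93 88 89 = 0x88.

0x88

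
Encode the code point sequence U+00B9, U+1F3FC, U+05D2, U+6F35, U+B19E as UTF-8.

U+00B9: 2-byte form → C2 B9.
U+1F3FC: 4-byte form → F0 9F 8F BC.
U+05D2: 2-byte form → D7 92.
U+6F35: 3-byte form → E6 BC B5.
U+B19E: 3-byte form → EB 86 9E.
Concatenated (14 bytes): C2 B9 F0 9F 8F BC D7 92 E6 BC B5 EB 86 9E.

C2 B9 F0 9F 8F BC D7 92 E6 BC B5 EB 86 9E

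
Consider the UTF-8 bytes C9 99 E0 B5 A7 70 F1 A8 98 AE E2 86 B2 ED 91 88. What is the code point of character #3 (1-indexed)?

U+0070

Offset 0: leading byte 0xC9 = 11001001 → 2-byte char #1 = C9 99.
Offset 2: leading byte 0xE0 = 11100000 → 3-byte char #2 = E0 B5 A7.
Offset 5: leading byte 0x70 = 01110000 → 1-byte char #3 = 70.
Leading byte 0x70 = 01110000 matches 0xxxxxxx → 1-byte sequence.
Byte 1: 0x70 = 01110000, payload 1110000 (7 bits).
Concatenate: 1110000 = 0x70 (7 bits → U+0070).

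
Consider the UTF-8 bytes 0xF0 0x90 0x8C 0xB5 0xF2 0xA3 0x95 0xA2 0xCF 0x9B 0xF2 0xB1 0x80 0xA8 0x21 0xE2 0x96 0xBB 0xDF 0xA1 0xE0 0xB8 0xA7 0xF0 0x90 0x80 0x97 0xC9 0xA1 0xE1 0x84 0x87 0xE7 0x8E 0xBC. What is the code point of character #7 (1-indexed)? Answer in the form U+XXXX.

U+07E1

Offset 0: leading byte 0xF0 = 11110000 → 4-byte char #1 = F0 90 8C B5.
Offset 4: leading byte 0xF2 = 11110010 → 4-byte char #2 = F2 A3 95 A2.
Offset 8: leading byte 0xCF = 11001111 → 2-byte char #3 = CF 9B.
Offset 10: leading byte 0xF2 = 11110010 → 4-byte char #4 = F2 B1 80 A8.
Offset 14: leading byte 0x21 = 00100001 → 1-byte char #5 = 21.
Offset 15: leading byte 0xE2 = 11100010 → 3-byte char #6 = E2 96 BB.
Offset 18: leading byte 0xDF = 11011111 → 2-byte char #7 = DF A1.
Leading byte 0xDF = 11011111 matches 110xxxxx → 2-byte sequence.
Byte 1: 0xDF = 11011111, payload 11111 (5 bits).
Byte 2: 0xA1 = 10100001 (10xxxxxx ✓), payload 100001.
Concatenate: 11111100001 = 0x7E1 (11 bits → U+07E1).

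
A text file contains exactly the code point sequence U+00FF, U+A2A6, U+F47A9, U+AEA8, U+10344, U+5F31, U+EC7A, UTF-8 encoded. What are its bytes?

C3 BF EA 8A A6 F3 B4 9E A9 EA BA A8 F0 90 8D 84 E5 BC B1 EE B1 BA

U+00FF: 2-byte form → C3 BF.
U+A2A6: 3-byte form → EA 8A A6.
U+F47A9: 4-byte form → F3 B4 9E A9.
U+AEA8: 3-byte form → EA BA A8.
U+10344: 4-byte form → F0 90 8D 84.
U+5F31: 3-byte form → E5 BC B1.
U+EC7A: 3-byte form → EE B1 BA.
Concatenated (22 bytes): C3 BF EA 8A A6 F3 B4 9E A9 EA BA A8 F0 90 8D 84 E5 BC B1 EE B1 BA.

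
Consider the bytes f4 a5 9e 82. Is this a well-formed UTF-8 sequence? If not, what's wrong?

Leading byte 0xF4 = 11110100 → 4-byte form.
Payload = 0x125782, which exceeds U+10FFFF, the maximum Unicode code point. (Leading bytes F5–FF, or F4 followed by ≥ 0x90, are invalid.)

invalid (encodes a value above U+10FFFF)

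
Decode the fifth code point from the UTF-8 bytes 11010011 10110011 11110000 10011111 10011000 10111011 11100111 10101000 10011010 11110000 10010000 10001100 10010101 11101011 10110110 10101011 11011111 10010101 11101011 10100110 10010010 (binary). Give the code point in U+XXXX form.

Offset 0: leading byte 0xD3 = 11010011 → 2-byte char #1 = D3 B3.
Offset 2: leading byte 0xF0 = 11110000 → 4-byte char #2 = F0 9F 98 BB.
Offset 6: leading byte 0xE7 = 11100111 → 3-byte char #3 = E7 A8 9A.
Offset 9: leading byte 0xF0 = 11110000 → 4-byte char #4 = F0 90 8C 95.
Offset 13: leading byte 0xEB = 11101011 → 3-byte char #5 = EB B6 AB.
Leading byte 0xEB = 11101011 matches 1110xxxx → 3-byte sequence.
Byte 1: 0xEB = 11101011, payload 1011 (4 bits).
Byte 2: 0xB6 = 10110110 (10xxxxxx ✓), payload 110110.
Byte 3: 0xAB = 10101011 (10xxxxxx ✓), payload 101011.
Concatenate: 1011110110101011 = 0xBDAB (16 bits → U+BDAB).

U+BDAB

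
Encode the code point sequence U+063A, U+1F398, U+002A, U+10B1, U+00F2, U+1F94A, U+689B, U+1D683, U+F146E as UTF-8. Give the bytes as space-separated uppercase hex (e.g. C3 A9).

D8 BA F0 9F 8E 98 2A E1 82 B1 C3 B2 F0 9F A5 8A E6 A2 9B F0 9D 9A 83 F3 B1 91 AE

U+063A: 2-byte form → D8 BA.
U+1F398: 4-byte form → F0 9F 8E 98.
U+002A: 1-byte form → 2A.
U+10B1: 3-byte form → E1 82 B1.
U+00F2: 2-byte form → C3 B2.
U+1F94A: 4-byte form → F0 9F A5 8A.
U+689B: 3-byte form → E6 A2 9B.
U+1D683: 4-byte form → F0 9D 9A 83.
U+F146E: 4-byte form → F3 B1 91 AE.
Concatenated (27 bytes): D8 BA F0 9F 8E 98 2A E1 82 B1 C3 B2 F0 9F A5 8A E6 A2 9B F0 9D 9A 83 F3 B1 91 AE.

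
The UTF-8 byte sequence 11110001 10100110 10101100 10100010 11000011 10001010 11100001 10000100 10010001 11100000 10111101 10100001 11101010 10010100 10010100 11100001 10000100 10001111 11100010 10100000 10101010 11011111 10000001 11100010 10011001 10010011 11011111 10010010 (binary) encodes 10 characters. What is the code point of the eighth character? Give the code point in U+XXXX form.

Offset 0: leading byte 0xF1 = 11110001 → 4-byte char #1 = F1 A6 AC A2.
Offset 4: leading byte 0xC3 = 11000011 → 2-byte char #2 = C3 8A.
Offset 6: leading byte 0xE1 = 11100001 → 3-byte char #3 = E1 84 91.
Offset 9: leading byte 0xE0 = 11100000 → 3-byte char #4 = E0 BD A1.
Offset 12: leading byte 0xEA = 11101010 → 3-byte char #5 = EA 94 94.
Offset 15: leading byte 0xE1 = 11100001 → 3-byte char #6 = E1 84 8F.
Offset 18: leading byte 0xE2 = 11100010 → 3-byte char #7 = E2 A0 AA.
Offset 21: leading byte 0xDF = 11011111 → 2-byte char #8 = DF 81.
Leading byte 0xDF = 11011111 matches 110xxxxx → 2-byte sequence.
Byte 1: 0xDF = 11011111, payload 11111 (5 bits).
Byte 2: 0x81 = 10000001 (10xxxxxx ✓), payload 000001.
Concatenate: 11111000001 = 0x7C1 (11 bits → U+07C1).

U+07C1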